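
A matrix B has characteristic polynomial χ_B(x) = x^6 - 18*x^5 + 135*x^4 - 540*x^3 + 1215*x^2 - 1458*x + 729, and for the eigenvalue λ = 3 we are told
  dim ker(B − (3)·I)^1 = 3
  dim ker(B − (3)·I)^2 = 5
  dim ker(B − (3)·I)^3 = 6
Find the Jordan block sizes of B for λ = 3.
Block sizes for λ = 3: [3, 2, 1]

From the dimensions of kernels of powers, the number of Jordan blocks of size at least j is d_j − d_{j−1} where d_j = dim ker(N^j) (with d_0 = 0). Computing the differences gives [3, 2, 1].
The number of blocks of size exactly k is (#blocks of size ≥ k) − (#blocks of size ≥ k + 1), so the partition is: 1 block(s) of size 1, 1 block(s) of size 2, 1 block(s) of size 3.
In nonincreasing order the block sizes are [3, 2, 1].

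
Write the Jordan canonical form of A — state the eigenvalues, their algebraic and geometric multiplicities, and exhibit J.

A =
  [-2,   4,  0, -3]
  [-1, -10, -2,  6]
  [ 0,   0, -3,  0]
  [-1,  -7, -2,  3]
J_3(-3) ⊕ J_1(-3)

The characteristic polynomial is
  det(x·I − A) = x^4 + 12*x^3 + 54*x^2 + 108*x + 81 = (x + 3)^4

Eigenvalues and multiplicities (the geometric multiplicity of λ is n − rank(A − λI), which equals the number of Jordan blocks for λ):
  λ = -3: algebraic multiplicity = 4, geometric multiplicity = 2

Determining the block sizes for each eigenvalue:
  λ = -3: with am = 4 and gm = 2, the partition is not yet determined (e.g. several partitions of 4 into 2 parts exist). Let N = A − (-3)·I. Computing rank(N^1) = 2, rank(N^2) = 1, rank(N^3) = 0; the number of blocks of size ≥ j is rank(N^{j−1}) − rank(N^j), giving [2, 1, 1]. So we have 1 block(s) of size 3, 1 block(s) of size 1 → block sizes [3, 1]

Assembling the blocks gives a Jordan form
J =
  [-3,  1,  0,  0]
  [ 0, -3,  1,  0]
  [ 0,  0, -3,  0]
  [ 0,  0,  0, -3]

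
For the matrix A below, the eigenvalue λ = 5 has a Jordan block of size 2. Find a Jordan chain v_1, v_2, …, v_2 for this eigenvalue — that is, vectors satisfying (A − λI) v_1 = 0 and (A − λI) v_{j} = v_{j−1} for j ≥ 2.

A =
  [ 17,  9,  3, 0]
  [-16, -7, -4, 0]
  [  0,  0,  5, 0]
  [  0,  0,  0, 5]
A Jordan chain for λ = 5 of length 2:
v_1 = (12, -16, 0, 0)ᵀ
v_2 = (1, 0, 0, 0)ᵀ

Let N = A − (5)·I. We want v_2 with N^2 v_2 = 0 but N^1 v_2 ≠ 0; then v_{j-1} := N · v_j for j = 2, …, 2.

Pick v_2 = (1, 0, 0, 0)ᵀ.
Then v_1 = N · v_2 = (12, -16, 0, 0)ᵀ.

Sanity check: (A − (5)·I) v_1 = (0, 0, 0, 0)ᵀ = 0. ✓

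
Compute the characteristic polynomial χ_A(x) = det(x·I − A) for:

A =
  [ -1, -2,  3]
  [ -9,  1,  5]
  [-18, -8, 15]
x^3 - 15*x^2 + 75*x - 125

Expanding det(x·I − A) (e.g. by cofactor expansion or by noting that A is similar to its Jordan form J, which has the same characteristic polynomial as A) gives
  χ_A(x) = x^3 - 15*x^2 + 75*x - 125
which factors as (x - 5)^3. The eigenvalues (with algebraic multiplicities) are λ = 5 with multiplicity 3.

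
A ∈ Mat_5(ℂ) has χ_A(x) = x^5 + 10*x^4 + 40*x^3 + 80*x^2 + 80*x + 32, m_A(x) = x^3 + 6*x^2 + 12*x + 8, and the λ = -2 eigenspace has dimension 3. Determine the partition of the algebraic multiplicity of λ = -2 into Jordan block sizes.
Block sizes for λ = -2: [3, 1, 1]

Step 1 — from the characteristic polynomial, algebraic multiplicity of λ = -2 is 5. From dim ker(A − (-2)·I) = 3, there are exactly 3 Jordan blocks for λ = -2.
Step 2 — from the minimal polynomial, the factor (x + 2)^3 tells us the largest block for λ = -2 has size 3.
Step 3 — with total size 5, 3 blocks, and largest block 3, the block sizes (in nonincreasing order) are [3, 1, 1].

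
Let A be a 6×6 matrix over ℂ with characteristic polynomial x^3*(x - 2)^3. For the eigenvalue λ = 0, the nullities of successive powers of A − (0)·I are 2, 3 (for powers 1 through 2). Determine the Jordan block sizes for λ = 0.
Block sizes for λ = 0: [2, 1]

From the dimensions of kernels of powers, the number of Jordan blocks of size at least j is d_j − d_{j−1} where d_j = dim ker(N^j) (with d_0 = 0). Computing the differences gives [2, 1].
The number of blocks of size exactly k is (#blocks of size ≥ k) − (#blocks of size ≥ k + 1), so the partition is: 1 block(s) of size 1, 1 block(s) of size 2.
In nonincreasing order the block sizes are [2, 1].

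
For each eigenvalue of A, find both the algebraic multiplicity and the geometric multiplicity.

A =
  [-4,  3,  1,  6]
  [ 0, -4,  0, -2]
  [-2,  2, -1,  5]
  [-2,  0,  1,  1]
λ = -2: alg = 4, geom = 2

Step 1 — factor the characteristic polynomial to read off the algebraic multiplicities:
  χ_A(x) = (x + 2)^4

Step 2 — compute geometric multiplicities via the rank-nullity identity g(λ) = n − rank(A − λI):
  rank(A − (-2)·I) = 2, so dim ker(A − (-2)·I) = n − 2 = 2

Summary:
  λ = -2: algebraic multiplicity = 4, geometric multiplicity = 2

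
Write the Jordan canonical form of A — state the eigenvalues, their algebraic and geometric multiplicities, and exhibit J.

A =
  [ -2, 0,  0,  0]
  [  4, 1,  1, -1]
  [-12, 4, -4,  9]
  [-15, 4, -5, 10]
J_1(-2) ⊕ J_2(1) ⊕ J_1(5)

The characteristic polynomial is
  det(x·I − A) = x^4 - 5*x^3 - 3*x^2 + 17*x - 10 = (x - 5)*(x - 1)^2*(x + 2)

Eigenvalues and multiplicities (the geometric multiplicity of λ is n − rank(A − λI), which equals the number of Jordan blocks for λ):
  λ = -2: algebraic multiplicity = 1, geometric multiplicity = 1
  λ = 1: algebraic multiplicity = 2, geometric multiplicity = 1
  λ = 5: algebraic multiplicity = 1, geometric multiplicity = 1

Determining the block sizes for each eigenvalue:
  λ = -2: one block (gm = 1), so the single block has size am = 1 → block sizes [1]
  λ = 1: one block (gm = 1), so the single block has size am = 2 → block sizes [2]
  λ = 5: one block (gm = 1), so the single block has size am = 1 → block sizes [1]

Assembling the blocks gives a Jordan form
J =
  [-2, 0, 0, 0]
  [ 0, 1, 1, 0]
  [ 0, 0, 1, 0]
  [ 0, 0, 0, 5]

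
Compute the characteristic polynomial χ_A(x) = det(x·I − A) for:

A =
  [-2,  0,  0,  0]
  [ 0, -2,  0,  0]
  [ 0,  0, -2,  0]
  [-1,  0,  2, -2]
x^4 + 8*x^3 + 24*x^2 + 32*x + 16

Expanding det(x·I − A) (e.g. by cofactor expansion or by noting that A is similar to its Jordan form J, which has the same characteristic polynomial as A) gives
  χ_A(x) = x^4 + 8*x^3 + 24*x^2 + 32*x + 16
which factors as (x + 2)^4. The eigenvalues (with algebraic multiplicities) are λ = -2 with multiplicity 4.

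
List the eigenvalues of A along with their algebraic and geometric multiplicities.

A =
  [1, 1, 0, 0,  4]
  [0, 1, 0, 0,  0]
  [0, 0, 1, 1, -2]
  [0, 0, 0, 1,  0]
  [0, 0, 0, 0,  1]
λ = 1: alg = 5, geom = 3

Step 1 — factor the characteristic polynomial to read off the algebraic multiplicities:
  χ_A(x) = (x - 1)^5

Step 2 — compute geometric multiplicities via the rank-nullity identity g(λ) = n − rank(A − λI):
  rank(A − (1)·I) = 2, so dim ker(A − (1)·I) = n − 2 = 3

Summary:
  λ = 1: algebraic multiplicity = 5, geometric multiplicity = 3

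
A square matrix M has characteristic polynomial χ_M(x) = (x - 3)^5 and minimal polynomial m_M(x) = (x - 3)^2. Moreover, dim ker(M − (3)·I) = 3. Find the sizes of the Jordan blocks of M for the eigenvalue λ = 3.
Block sizes for λ = 3: [2, 2, 1]

Step 1 — from the characteristic polynomial, algebraic multiplicity of λ = 3 is 5. From dim ker(M − (3)·I) = 3, there are exactly 3 Jordan blocks for λ = 3.
Step 2 — from the minimal polynomial, the factor (x − 3)^2 tells us the largest block for λ = 3 has size 2.
Step 3 — with total size 5, 3 blocks, and largest block 2, the block sizes (in nonincreasing order) are [2, 2, 1].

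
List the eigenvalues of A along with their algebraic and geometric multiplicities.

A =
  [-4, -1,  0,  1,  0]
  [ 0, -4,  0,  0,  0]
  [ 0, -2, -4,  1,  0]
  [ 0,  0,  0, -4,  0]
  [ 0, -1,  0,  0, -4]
λ = -4: alg = 5, geom = 3

Step 1 — factor the characteristic polynomial to read off the algebraic multiplicities:
  χ_A(x) = (x + 4)^5

Step 2 — compute geometric multiplicities via the rank-nullity identity g(λ) = n − rank(A − λI):
  rank(A − (-4)·I) = 2, so dim ker(A − (-4)·I) = n − 2 = 3

Summary:
  λ = -4: algebraic multiplicity = 5, geometric multiplicity = 3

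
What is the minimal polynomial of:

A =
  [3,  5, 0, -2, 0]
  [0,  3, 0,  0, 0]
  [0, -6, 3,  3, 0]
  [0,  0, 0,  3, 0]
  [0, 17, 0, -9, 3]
x^2 - 6*x + 9

The characteristic polynomial is χ_A(x) = (x - 3)^5, so the eigenvalues are known. The minimal polynomial is
  m_A(x) = Π_λ (x − λ)^{k_λ}
where k_λ is the size of the *largest* Jordan block for λ (equivalently, the smallest k with (A − λI)^k v = 0 for every generalised eigenvector v of λ).

  λ = 3: largest Jordan block has size 2, contributing (x − 3)^2

So m_A(x) = (x - 3)^2 = x^2 - 6*x + 9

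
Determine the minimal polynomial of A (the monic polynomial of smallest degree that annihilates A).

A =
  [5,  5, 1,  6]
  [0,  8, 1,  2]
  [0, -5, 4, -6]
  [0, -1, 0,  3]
x^3 - 15*x^2 + 75*x - 125

The characteristic polynomial is χ_A(x) = (x - 5)^4, so the eigenvalues are known. The minimal polynomial is
  m_A(x) = Π_λ (x − λ)^{k_λ}
where k_λ is the size of the *largest* Jordan block for λ (equivalently, the smallest k with (A − λI)^k v = 0 for every generalised eigenvector v of λ).

  λ = 5: largest Jordan block has size 3, contributing (x − 5)^3

So m_A(x) = (x - 5)^3 = x^3 - 15*x^2 + 75*x - 125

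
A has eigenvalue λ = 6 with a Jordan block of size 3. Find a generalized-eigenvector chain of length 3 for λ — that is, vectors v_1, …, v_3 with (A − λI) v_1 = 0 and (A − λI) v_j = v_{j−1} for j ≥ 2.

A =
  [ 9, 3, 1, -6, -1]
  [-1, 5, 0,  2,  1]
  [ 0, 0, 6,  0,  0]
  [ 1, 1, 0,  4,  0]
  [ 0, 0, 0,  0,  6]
A Jordan chain for λ = 6 of length 3:
v_1 = (3, -1, 0, 1, 0)ᵀ
v_2 = (1, 0, 0, 0, 0)ᵀ
v_3 = (0, 0, 1, 0, 0)ᵀ

Let N = A − (6)·I. We want v_3 with N^3 v_3 = 0 but N^2 v_3 ≠ 0; then v_{j-1} := N · v_j for j = 3, …, 2.

Pick v_3 = (0, 0, 1, 0, 0)ᵀ.
Then v_2 = N · v_3 = (1, 0, 0, 0, 0)ᵀ.
Then v_1 = N · v_2 = (3, -1, 0, 1, 0)ᵀ.

Sanity check: (A − (6)·I) v_1 = (0, 0, 0, 0, 0)ᵀ = 0. ✓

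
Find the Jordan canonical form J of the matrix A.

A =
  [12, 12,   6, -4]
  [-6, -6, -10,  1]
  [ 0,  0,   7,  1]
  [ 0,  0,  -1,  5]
J_1(0) ⊕ J_3(6)

The characteristic polynomial is
  det(x·I − A) = x^4 - 18*x^3 + 108*x^2 - 216*x = x*(x - 6)^3

Eigenvalues and multiplicities (the geometric multiplicity of λ is n − rank(A − λI), which equals the number of Jordan blocks for λ):
  λ = 0: algebraic multiplicity = 1, geometric multiplicity = 1
  λ = 6: algebraic multiplicity = 3, geometric multiplicity = 1

Determining the block sizes for each eigenvalue:
  λ = 0: one block (gm = 1), so the single block has size am = 1 → block sizes [1]
  λ = 6: one block (gm = 1), so the single block has size am = 3 → block sizes [3]

Assembling the blocks gives a Jordan form
J =
  [0, 0, 0, 0]
  [0, 6, 1, 0]
  [0, 0, 6, 1]
  [0, 0, 0, 6]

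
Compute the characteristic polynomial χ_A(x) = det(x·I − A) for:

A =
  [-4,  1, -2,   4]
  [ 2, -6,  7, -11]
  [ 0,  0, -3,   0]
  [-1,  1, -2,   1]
x^4 + 12*x^3 + 54*x^2 + 108*x + 81

Expanding det(x·I − A) (e.g. by cofactor expansion or by noting that A is similar to its Jordan form J, which has the same characteristic polynomial as A) gives
  χ_A(x) = x^4 + 12*x^3 + 54*x^2 + 108*x + 81
which factors as (x + 3)^4. The eigenvalues (with algebraic multiplicities) are λ = -3 with multiplicity 4.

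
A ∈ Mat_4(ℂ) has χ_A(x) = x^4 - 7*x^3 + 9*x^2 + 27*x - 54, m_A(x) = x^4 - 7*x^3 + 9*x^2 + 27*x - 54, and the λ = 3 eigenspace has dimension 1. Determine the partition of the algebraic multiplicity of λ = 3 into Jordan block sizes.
Block sizes for λ = 3: [3]

Step 1 — from the characteristic polynomial, algebraic multiplicity of λ = 3 is 3. From dim ker(A − (3)·I) = 1, there are exactly 1 Jordan blocks for λ = 3.
Step 2 — from the minimal polynomial, the factor (x − 3)^3 tells us the largest block for λ = 3 has size 3.
Step 3 — with total size 3, 1 blocks, and largest block 3, the block sizes (in nonincreasing order) are [3].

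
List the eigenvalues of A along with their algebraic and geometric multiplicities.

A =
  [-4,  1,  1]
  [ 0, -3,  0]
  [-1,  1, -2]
λ = -3: alg = 3, geom = 2

Step 1 — factor the characteristic polynomial to read off the algebraic multiplicities:
  χ_A(x) = (x + 3)^3

Step 2 — compute geometric multiplicities via the rank-nullity identity g(λ) = n − rank(A − λI):
  rank(A − (-3)·I) = 1, so dim ker(A − (-3)·I) = n − 1 = 2

Summary:
  λ = -3: algebraic multiplicity = 3, geometric multiplicity = 2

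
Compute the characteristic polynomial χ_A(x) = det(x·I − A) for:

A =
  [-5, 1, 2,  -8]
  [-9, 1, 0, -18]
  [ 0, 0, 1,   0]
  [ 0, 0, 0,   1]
x^4 + 2*x^3 - 3*x^2 - 4*x + 4

Expanding det(x·I − A) (e.g. by cofactor expansion or by noting that A is similar to its Jordan form J, which has the same characteristic polynomial as A) gives
  χ_A(x) = x^4 + 2*x^3 - 3*x^2 - 4*x + 4
which factors as (x - 1)^2*(x + 2)^2. The eigenvalues (with algebraic multiplicities) are λ = -2 with multiplicity 2, λ = 1 with multiplicity 2.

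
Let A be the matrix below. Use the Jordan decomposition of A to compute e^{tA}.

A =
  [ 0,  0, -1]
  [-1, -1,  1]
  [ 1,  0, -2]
e^{tA} =
  [t*exp(-t) + exp(-t), 0, -t*exp(-t)]
  [-t*exp(-t), exp(-t), t*exp(-t)]
  [t*exp(-t), 0, -t*exp(-t) + exp(-t)]

Strategy: write A = P · J · P⁻¹ where J is a Jordan canonical form, so e^{tA} = P · e^{tJ} · P⁻¹, and e^{tJ} can be computed block-by-block.

A has Jordan form
J =
  [-1,  1,  0]
  [ 0, -1,  0]
  [ 0,  0, -1]
(up to reordering of blocks).

Per-block formulas:
  For a 1×1 block at λ = -1: exp(t · [-1]) = [e^(-1t)].
  For a 2×2 Jordan block J_2(-1): exp(t · J_2(-1)) = e^(-1t)·(I + t·N), where N is the 2×2 nilpotent shift.

After assembling e^{tJ} and conjugating by P, we get:

e^{tA} =
  [t*exp(-t) + exp(-t), 0, -t*exp(-t)]
  [-t*exp(-t), exp(-t), t*exp(-t)]
  [t*exp(-t), 0, -t*exp(-t) + exp(-t)]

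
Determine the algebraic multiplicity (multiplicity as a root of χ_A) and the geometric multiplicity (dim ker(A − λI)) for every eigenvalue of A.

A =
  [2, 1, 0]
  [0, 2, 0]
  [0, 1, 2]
λ = 2: alg = 3, geom = 2

Step 1 — factor the characteristic polynomial to read off the algebraic multiplicities:
  χ_A(x) = (x - 2)^3

Step 2 — compute geometric multiplicities via the rank-nullity identity g(λ) = n − rank(A − λI):
  rank(A − (2)·I) = 1, so dim ker(A − (2)·I) = n − 1 = 2

Summary:
  λ = 2: algebraic multiplicity = 3, geometric multiplicity = 2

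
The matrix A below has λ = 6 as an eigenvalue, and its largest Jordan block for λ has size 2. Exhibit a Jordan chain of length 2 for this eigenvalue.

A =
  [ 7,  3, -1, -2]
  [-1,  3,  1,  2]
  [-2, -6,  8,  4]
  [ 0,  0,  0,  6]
A Jordan chain for λ = 6 of length 2:
v_1 = (1, -1, -2, 0)ᵀ
v_2 = (1, 0, 0, 0)ᵀ

Let N = A − (6)·I. We want v_2 with N^2 v_2 = 0 but N^1 v_2 ≠ 0; then v_{j-1} := N · v_j for j = 2, …, 2.

Pick v_2 = (1, 0, 0, 0)ᵀ.
Then v_1 = N · v_2 = (1, -1, -2, 0)ᵀ.

Sanity check: (A − (6)·I) v_1 = (0, 0, 0, 0)ᵀ = 0. ✓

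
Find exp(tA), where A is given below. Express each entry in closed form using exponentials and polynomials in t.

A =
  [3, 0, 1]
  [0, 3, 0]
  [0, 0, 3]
e^{tA} =
  [exp(3*t), 0, t*exp(3*t)]
  [0, exp(3*t), 0]
  [0, 0, exp(3*t)]

Strategy: write A = P · J · P⁻¹ where J is a Jordan canonical form, so e^{tA} = P · e^{tJ} · P⁻¹, and e^{tJ} can be computed block-by-block.

A has Jordan form
J =
  [3, 1, 0]
  [0, 3, 0]
  [0, 0, 3]
(up to reordering of blocks).

Per-block formulas:
  For a 2×2 Jordan block J_2(3): exp(t · J_2(3)) = e^(3t)·(I + t·N), where N is the 2×2 nilpotent shift.
  For a 1×1 block at λ = 3: exp(t · [3]) = [e^(3t)].

After assembling e^{tJ} and conjugating by P, we get:

e^{tA} =
  [exp(3*t), 0, t*exp(3*t)]
  [0, exp(3*t), 0]
  [0, 0, exp(3*t)]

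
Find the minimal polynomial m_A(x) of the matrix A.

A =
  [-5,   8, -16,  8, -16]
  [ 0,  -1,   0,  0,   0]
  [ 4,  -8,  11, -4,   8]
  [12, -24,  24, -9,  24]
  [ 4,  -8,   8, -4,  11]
x^2 - 2*x - 3

The characteristic polynomial is χ_A(x) = (x - 3)^3*(x + 1)^2, so the eigenvalues are known. The minimal polynomial is
  m_A(x) = Π_λ (x − λ)^{k_λ}
where k_λ is the size of the *largest* Jordan block for λ (equivalently, the smallest k with (A − λI)^k v = 0 for every generalised eigenvector v of λ).

  λ = -1: largest Jordan block has size 1, contributing (x + 1)
  λ = 3: largest Jordan block has size 1, contributing (x − 3)

So m_A(x) = (x - 3)*(x + 1) = x^2 - 2*x - 3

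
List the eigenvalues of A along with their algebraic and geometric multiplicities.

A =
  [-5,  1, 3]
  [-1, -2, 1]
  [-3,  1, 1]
λ = -2: alg = 3, geom = 1

Step 1 — factor the characteristic polynomial to read off the algebraic multiplicities:
  χ_A(x) = (x + 2)^3

Step 2 — compute geometric multiplicities via the rank-nullity identity g(λ) = n − rank(A − λI):
  rank(A − (-2)·I) = 2, so dim ker(A − (-2)·I) = n − 2 = 1

Summary:
  λ = -2: algebraic multiplicity = 3, geometric multiplicity = 1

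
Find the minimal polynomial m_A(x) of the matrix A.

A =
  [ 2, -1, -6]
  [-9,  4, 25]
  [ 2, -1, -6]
x^3

The characteristic polynomial is χ_A(x) = x^3, so the eigenvalues are known. The minimal polynomial is
  m_A(x) = Π_λ (x − λ)^{k_λ}
where k_λ is the size of the *largest* Jordan block for λ (equivalently, the smallest k with (A − λI)^k v = 0 for every generalised eigenvector v of λ).

  λ = 0: largest Jordan block has size 3, contributing (x − 0)^3

So m_A(x) = x^3 = x^3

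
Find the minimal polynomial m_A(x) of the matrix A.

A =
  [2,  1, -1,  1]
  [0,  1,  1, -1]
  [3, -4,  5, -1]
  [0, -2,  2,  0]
x^3 - 6*x^2 + 12*x - 8

The characteristic polynomial is χ_A(x) = (x - 2)^4, so the eigenvalues are known. The minimal polynomial is
  m_A(x) = Π_λ (x − λ)^{k_λ}
where k_λ is the size of the *largest* Jordan block for λ (equivalently, the smallest k with (A − λI)^k v = 0 for every generalised eigenvector v of λ).

  λ = 2: largest Jordan block has size 3, contributing (x − 2)^3

So m_A(x) = (x - 2)^3 = x^3 - 6*x^2 + 12*x - 8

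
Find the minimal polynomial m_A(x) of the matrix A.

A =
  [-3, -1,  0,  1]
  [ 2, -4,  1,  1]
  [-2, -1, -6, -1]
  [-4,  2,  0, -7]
x^3 + 15*x^2 + 75*x + 125

The characteristic polynomial is χ_A(x) = (x + 5)^4, so the eigenvalues are known. The minimal polynomial is
  m_A(x) = Π_λ (x − λ)^{k_λ}
where k_λ is the size of the *largest* Jordan block for λ (equivalently, the smallest k with (A − λI)^k v = 0 for every generalised eigenvector v of λ).

  λ = -5: largest Jordan block has size 3, contributing (x + 5)^3

So m_A(x) = (x + 5)^3 = x^3 + 15*x^2 + 75*x + 125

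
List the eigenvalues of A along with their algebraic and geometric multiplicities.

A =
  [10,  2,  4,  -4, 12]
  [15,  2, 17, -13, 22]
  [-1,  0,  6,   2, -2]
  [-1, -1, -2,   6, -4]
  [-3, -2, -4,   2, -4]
λ = 1: alg = 2, geom = 1; λ = 6: alg = 3, geom = 2

Step 1 — factor the characteristic polynomial to read off the algebraic multiplicities:
  χ_A(x) = (x - 6)^3*(x - 1)^2

Step 2 — compute geometric multiplicities via the rank-nullity identity g(λ) = n − rank(A − λI):
  rank(A − (1)·I) = 4, so dim ker(A − (1)·I) = n − 4 = 1
  rank(A − (6)·I) = 3, so dim ker(A − (6)·I) = n − 3 = 2

Summary:
  λ = 1: algebraic multiplicity = 2, geometric multiplicity = 1
  λ = 6: algebraic multiplicity = 3, geometric multiplicity = 2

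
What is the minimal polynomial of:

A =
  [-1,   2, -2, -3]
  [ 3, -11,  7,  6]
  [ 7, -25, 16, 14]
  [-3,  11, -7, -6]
x^4 + 2*x^3 + x^2

The characteristic polynomial is χ_A(x) = x^2*(x + 1)^2, so the eigenvalues are known. The minimal polynomial is
  m_A(x) = Π_λ (x − λ)^{k_λ}
where k_λ is the size of the *largest* Jordan block for λ (equivalently, the smallest k with (A − λI)^k v = 0 for every generalised eigenvector v of λ).

  λ = -1: largest Jordan block has size 2, contributing (x + 1)^2
  λ = 0: largest Jordan block has size 2, contributing (x − 0)^2

So m_A(x) = x^2*(x + 1)^2 = x^4 + 2*x^3 + x^2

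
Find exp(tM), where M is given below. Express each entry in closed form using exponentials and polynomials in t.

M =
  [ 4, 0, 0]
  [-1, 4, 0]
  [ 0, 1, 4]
e^{tM} =
  [exp(4*t), 0, 0]
  [-t*exp(4*t), exp(4*t), 0]
  [-t^2*exp(4*t)/2, t*exp(4*t), exp(4*t)]

Strategy: write M = P · J · P⁻¹ where J is a Jordan canonical form, so e^{tM} = P · e^{tJ} · P⁻¹, and e^{tJ} can be computed block-by-block.

M has Jordan form
J =
  [4, 1, 0]
  [0, 4, 1]
  [0, 0, 4]
(up to reordering of blocks).

Per-block formulas:
  For a 3×3 Jordan block J_3(4): exp(t · J_3(4)) = e^(4t)·(I + t·N + (t^2/2)·N^2), where N is the 3×3 nilpotent shift.

After assembling e^{tJ} and conjugating by P, we get:

e^{tM} =
  [exp(4*t), 0, 0]
  [-t*exp(4*t), exp(4*t), 0]
  [-t^2*exp(4*t)/2, t*exp(4*t), exp(4*t)]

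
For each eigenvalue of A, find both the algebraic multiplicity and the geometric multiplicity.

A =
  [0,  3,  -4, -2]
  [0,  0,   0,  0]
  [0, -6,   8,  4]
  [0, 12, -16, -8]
λ = 0: alg = 4, geom = 3

Step 1 — factor the characteristic polynomial to read off the algebraic multiplicities:
  χ_A(x) = x^4

Step 2 — compute geometric multiplicities via the rank-nullity identity g(λ) = n − rank(A − λI):
  rank(A − (0)·I) = 1, so dim ker(A − (0)·I) = n − 1 = 3

Summary:
  λ = 0: algebraic multiplicity = 4, geometric multiplicity = 3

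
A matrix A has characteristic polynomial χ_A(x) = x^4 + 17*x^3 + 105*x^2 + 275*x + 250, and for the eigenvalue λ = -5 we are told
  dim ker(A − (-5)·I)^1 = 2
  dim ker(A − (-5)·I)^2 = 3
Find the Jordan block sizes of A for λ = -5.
Block sizes for λ = -5: [2, 1]

From the dimensions of kernels of powers, the number of Jordan blocks of size at least j is d_j − d_{j−1} where d_j = dim ker(N^j) (with d_0 = 0). Computing the differences gives [2, 1].
The number of blocks of size exactly k is (#blocks of size ≥ k) − (#blocks of size ≥ k + 1), so the partition is: 1 block(s) of size 1, 1 block(s) of size 2.
In nonincreasing order the block sizes are [2, 1].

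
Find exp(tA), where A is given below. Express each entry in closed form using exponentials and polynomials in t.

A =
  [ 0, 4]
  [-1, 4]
e^{tA} =
  [-2*t*exp(2*t) + exp(2*t), 4*t*exp(2*t)]
  [-t*exp(2*t), 2*t*exp(2*t) + exp(2*t)]

Strategy: write A = P · J · P⁻¹ where J is a Jordan canonical form, so e^{tA} = P · e^{tJ} · P⁻¹, and e^{tJ} can be computed block-by-block.

A has Jordan form
J =
  [2, 1]
  [0, 2]
(up to reordering of blocks).

Per-block formulas:
  For a 2×2 Jordan block J_2(2): exp(t · J_2(2)) = e^(2t)·(I + t·N), where N is the 2×2 nilpotent shift.

After assembling e^{tJ} and conjugating by P, we get:

e^{tA} =
  [-2*t*exp(2*t) + exp(2*t), 4*t*exp(2*t)]
  [-t*exp(2*t), 2*t*exp(2*t) + exp(2*t)]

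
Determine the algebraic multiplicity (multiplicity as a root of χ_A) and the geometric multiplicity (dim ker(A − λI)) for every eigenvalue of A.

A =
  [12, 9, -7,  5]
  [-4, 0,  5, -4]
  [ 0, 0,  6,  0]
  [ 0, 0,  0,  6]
λ = 6: alg = 4, geom = 2

Step 1 — factor the characteristic polynomial to read off the algebraic multiplicities:
  χ_A(x) = (x - 6)^4

Step 2 — compute geometric multiplicities via the rank-nullity identity g(λ) = n − rank(A − λI):
  rank(A − (6)·I) = 2, so dim ker(A − (6)·I) = n − 2 = 2

Summary:
  λ = 6: algebraic multiplicity = 4, geometric multiplicity = 2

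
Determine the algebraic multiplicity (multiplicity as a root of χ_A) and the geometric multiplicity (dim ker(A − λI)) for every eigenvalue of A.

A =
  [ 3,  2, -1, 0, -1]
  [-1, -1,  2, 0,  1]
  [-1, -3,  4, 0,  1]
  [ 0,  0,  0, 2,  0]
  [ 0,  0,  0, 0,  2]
λ = 2: alg = 5, geom = 3

Step 1 — factor the characteristic polynomial to read off the algebraic multiplicities:
  χ_A(x) = (x - 2)^5

Step 2 — compute geometric multiplicities via the rank-nullity identity g(λ) = n − rank(A − λI):
  rank(A − (2)·I) = 2, so dim ker(A − (2)·I) = n − 2 = 3

Summary:
  λ = 2: algebraic multiplicity = 5, geometric multiplicity = 3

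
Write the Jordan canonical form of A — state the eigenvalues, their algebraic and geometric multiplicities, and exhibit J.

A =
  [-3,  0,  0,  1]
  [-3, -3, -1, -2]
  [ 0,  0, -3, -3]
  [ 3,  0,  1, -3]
J_3(-3) ⊕ J_1(-3)

The characteristic polynomial is
  det(x·I − A) = x^4 + 12*x^3 + 54*x^2 + 108*x + 81 = (x + 3)^4

Eigenvalues and multiplicities (the geometric multiplicity of λ is n − rank(A − λI), which equals the number of Jordan blocks for λ):
  λ = -3: algebraic multiplicity = 4, geometric multiplicity = 2

Determining the block sizes for each eigenvalue:
  λ = -3: with am = 4 and gm = 2, the partition is not yet determined (e.g. several partitions of 4 into 2 parts exist). Let N = A − (-3)·I. Computing rank(N^1) = 2, rank(N^2) = 1, rank(N^3) = 0; the number of blocks of size ≥ j is rank(N^{j−1}) − rank(N^j), giving [2, 1, 1]. So we have 1 block(s) of size 3, 1 block(s) of size 1 → block sizes [3, 1]

Assembling the blocks gives a Jordan form
J =
  [-3,  1,  0,  0]
  [ 0, -3,  1,  0]
  [ 0,  0, -3,  0]
  [ 0,  0,  0, -3]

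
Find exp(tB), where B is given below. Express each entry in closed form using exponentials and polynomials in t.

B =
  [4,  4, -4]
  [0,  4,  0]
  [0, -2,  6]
e^{tB} =
  [exp(4*t), 2*exp(6*t) - 2*exp(4*t), -2*exp(6*t) + 2*exp(4*t)]
  [0, exp(4*t), 0]
  [0, -exp(6*t) + exp(4*t), exp(6*t)]

Strategy: write B = P · J · P⁻¹ where J is a Jordan canonical form, so e^{tB} = P · e^{tJ} · P⁻¹, and e^{tJ} can be computed block-by-block.

B has Jordan form
J =
  [4, 0, 0]
  [0, 4, 0]
  [0, 0, 6]
(up to reordering of blocks).

Per-block formulas:
  For a 1×1 block at λ = 4: exp(t · [4]) = [e^(4t)].
  For a 1×1 block at λ = 6: exp(t · [6]) = [e^(6t)].

After assembling e^{tJ} and conjugating by P, we get:

e^{tB} =
  [exp(4*t), 2*exp(6*t) - 2*exp(4*t), -2*exp(6*t) + 2*exp(4*t)]
  [0, exp(4*t), 0]
  [0, -exp(6*t) + exp(4*t), exp(6*t)]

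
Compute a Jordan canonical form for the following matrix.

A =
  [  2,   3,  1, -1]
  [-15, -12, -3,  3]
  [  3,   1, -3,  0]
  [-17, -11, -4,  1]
J_2(-3) ⊕ J_2(-3)

The characteristic polynomial is
  det(x·I − A) = x^4 + 12*x^3 + 54*x^2 + 108*x + 81 = (x + 3)^4

Eigenvalues and multiplicities (the geometric multiplicity of λ is n − rank(A − λI), which equals the number of Jordan blocks for λ):
  λ = -3: algebraic multiplicity = 4, geometric multiplicity = 2

Determining the block sizes for each eigenvalue:
  λ = -3: with am = 4 and gm = 2, the partition is not yet determined (e.g. several partitions of 4 into 2 parts exist). Let N = A − (-3)·I. Computing rank(N^1) = 2, rank(N^2) = 0; the number of blocks of size ≥ j is rank(N^{j−1}) − rank(N^j), giving [2, 2]. So we have 2 block(s) of size 2 → block sizes [2, 2]

Assembling the blocks gives a Jordan form
J =
  [-3,  1,  0,  0]
  [ 0, -3,  0,  0]
  [ 0,  0, -3,  1]
  [ 0,  0,  0, -3]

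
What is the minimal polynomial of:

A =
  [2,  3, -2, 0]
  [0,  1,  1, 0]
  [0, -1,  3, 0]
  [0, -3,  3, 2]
x^3 - 6*x^2 + 12*x - 8

The characteristic polynomial is χ_A(x) = (x - 2)^4, so the eigenvalues are known. The minimal polynomial is
  m_A(x) = Π_λ (x − λ)^{k_λ}
where k_λ is the size of the *largest* Jordan block for λ (equivalently, the smallest k with (A − λI)^k v = 0 for every generalised eigenvector v of λ).

  λ = 2: largest Jordan block has size 3, contributing (x − 2)^3

So m_A(x) = (x - 2)^3 = x^3 - 6*x^2 + 12*x - 8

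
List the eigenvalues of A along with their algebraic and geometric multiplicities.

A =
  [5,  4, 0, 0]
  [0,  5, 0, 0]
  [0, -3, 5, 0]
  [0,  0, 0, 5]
λ = 5: alg = 4, geom = 3

Step 1 — factor the characteristic polynomial to read off the algebraic multiplicities:
  χ_A(x) = (x - 5)^4

Step 2 — compute geometric multiplicities via the rank-nullity identity g(λ) = n − rank(A − λI):
  rank(A − (5)·I) = 1, so dim ker(A − (5)·I) = n − 1 = 3

Summary:
  λ = 5: algebraic multiplicity = 4, geometric multiplicity = 3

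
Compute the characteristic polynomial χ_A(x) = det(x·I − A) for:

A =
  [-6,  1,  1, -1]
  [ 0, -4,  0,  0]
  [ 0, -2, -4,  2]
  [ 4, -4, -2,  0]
x^4 + 14*x^3 + 72*x^2 + 160*x + 128

Expanding det(x·I − A) (e.g. by cofactor expansion or by noting that A is similar to its Jordan form J, which has the same characteristic polynomial as A) gives
  χ_A(x) = x^4 + 14*x^3 + 72*x^2 + 160*x + 128
which factors as (x + 2)*(x + 4)^3. The eigenvalues (with algebraic multiplicities) are λ = -4 with multiplicity 3, λ = -2 with multiplicity 1.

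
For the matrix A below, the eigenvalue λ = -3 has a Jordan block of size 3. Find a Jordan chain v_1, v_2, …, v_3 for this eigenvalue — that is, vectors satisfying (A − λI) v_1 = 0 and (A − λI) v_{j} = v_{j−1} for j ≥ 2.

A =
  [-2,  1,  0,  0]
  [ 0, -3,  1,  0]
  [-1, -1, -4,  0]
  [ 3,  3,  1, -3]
A Jordan chain for λ = -3 of length 3:
v_1 = (1, -1, 0, 2)ᵀ
v_2 = (1, 0, -1, 3)ᵀ
v_3 = (1, 0, 0, 0)ᵀ

Let N = A − (-3)·I. We want v_3 with N^3 v_3 = 0 but N^2 v_3 ≠ 0; then v_{j-1} := N · v_j for j = 3, …, 2.

Pick v_3 = (1, 0, 0, 0)ᵀ.
Then v_2 = N · v_3 = (1, 0, -1, 3)ᵀ.
Then v_1 = N · v_2 = (1, -1, 0, 2)ᵀ.

Sanity check: (A − (-3)·I) v_1 = (0, 0, 0, 0)ᵀ = 0. ✓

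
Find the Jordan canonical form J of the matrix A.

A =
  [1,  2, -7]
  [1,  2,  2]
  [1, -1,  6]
J_3(3)

The characteristic polynomial is
  det(x·I − A) = x^3 - 9*x^2 + 27*x - 27 = (x - 3)^3

Eigenvalues and multiplicities (the geometric multiplicity of λ is n − rank(A − λI), which equals the number of Jordan blocks for λ):
  λ = 3: algebraic multiplicity = 3, geometric multiplicity = 1

Determining the block sizes for each eigenvalue:
  λ = 3: one block (gm = 1), so the single block has size am = 3 → block sizes [3]

Assembling the blocks gives a Jordan form
J =
  [3, 1, 0]
  [0, 3, 1]
  [0, 0, 3]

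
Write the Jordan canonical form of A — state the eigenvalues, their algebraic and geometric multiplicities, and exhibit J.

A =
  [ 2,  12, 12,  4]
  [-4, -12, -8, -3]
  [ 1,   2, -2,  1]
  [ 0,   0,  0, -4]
J_2(-4) ⊕ J_2(-4)

The characteristic polynomial is
  det(x·I − A) = x^4 + 16*x^3 + 96*x^2 + 256*x + 256 = (x + 4)^4

Eigenvalues and multiplicities (the geometric multiplicity of λ is n − rank(A − λI), which equals the number of Jordan blocks for λ):
  λ = -4: algebraic multiplicity = 4, geometric multiplicity = 2

Determining the block sizes for each eigenvalue:
  λ = -4: with am = 4 and gm = 2, the partition is not yet determined (e.g. several partitions of 4 into 2 parts exist). Let N = A − (-4)·I. Computing rank(N^1) = 2, rank(N^2) = 0; the number of blocks of size ≥ j is rank(N^{j−1}) − rank(N^j), giving [2, 2]. So we have 2 block(s) of size 2 → block sizes [2, 2]

Assembling the blocks gives a Jordan form
J =
  [-4,  1,  0,  0]
  [ 0, -4,  0,  0]
  [ 0,  0, -4,  1]
  [ 0,  0,  0, -4]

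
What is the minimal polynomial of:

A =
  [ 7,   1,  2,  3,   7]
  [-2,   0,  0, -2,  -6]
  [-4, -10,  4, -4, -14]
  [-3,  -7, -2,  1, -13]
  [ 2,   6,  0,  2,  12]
x^3 - 14*x^2 + 64*x - 96

The characteristic polynomial is χ_A(x) = (x - 6)^2*(x - 4)^3, so the eigenvalues are known. The minimal polynomial is
  m_A(x) = Π_λ (x − λ)^{k_λ}
where k_λ is the size of the *largest* Jordan block for λ (equivalently, the smallest k with (A − λI)^k v = 0 for every generalised eigenvector v of λ).

  λ = 4: largest Jordan block has size 2, contributing (x − 4)^2
  λ = 6: largest Jordan block has size 1, contributing (x − 6)

So m_A(x) = (x - 6)*(x - 4)^2 = x^3 - 14*x^2 + 64*x - 96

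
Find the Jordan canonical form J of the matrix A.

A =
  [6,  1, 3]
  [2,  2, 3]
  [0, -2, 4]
J_3(4)

The characteristic polynomial is
  det(x·I − A) = x^3 - 12*x^2 + 48*x - 64 = (x - 4)^3

Eigenvalues and multiplicities (the geometric multiplicity of λ is n − rank(A − λI), which equals the number of Jordan blocks for λ):
  λ = 4: algebraic multiplicity = 3, geometric multiplicity = 1

Determining the block sizes for each eigenvalue:
  λ = 4: one block (gm = 1), so the single block has size am = 3 → block sizes [3]

Assembling the blocks gives a Jordan form
J =
  [4, 1, 0]
  [0, 4, 1]
  [0, 0, 4]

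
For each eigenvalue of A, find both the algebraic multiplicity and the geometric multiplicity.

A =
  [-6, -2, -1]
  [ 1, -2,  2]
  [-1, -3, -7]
λ = -5: alg = 3, geom = 1

Step 1 — factor the characteristic polynomial to read off the algebraic multiplicities:
  χ_A(x) = (x + 5)^3

Step 2 — compute geometric multiplicities via the rank-nullity identity g(λ) = n − rank(A − λI):
  rank(A − (-5)·I) = 2, so dim ker(A − (-5)·I) = n − 2 = 1

Summary:
  λ = -5: algebraic multiplicity = 3, geometric multiplicity = 1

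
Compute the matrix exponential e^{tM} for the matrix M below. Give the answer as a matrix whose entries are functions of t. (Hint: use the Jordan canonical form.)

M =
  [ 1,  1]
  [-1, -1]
e^{tM} =
  [t + 1, t]
  [-t, 1 - t]

Strategy: write M = P · J · P⁻¹ where J is a Jordan canonical form, so e^{tM} = P · e^{tJ} · P⁻¹, and e^{tJ} can be computed block-by-block.

M has Jordan form
J =
  [0, 1]
  [0, 0]
(up to reordering of blocks).

Per-block formulas:
  For a 2×2 Jordan block J_2(0): exp(t · J_2(0)) = e^(0t)·(I + t·N), where N is the 2×2 nilpotent shift.

After assembling e^{tJ} and conjugating by P, we get:

e^{tM} =
  [t + 1, t]
  [-t, 1 - t]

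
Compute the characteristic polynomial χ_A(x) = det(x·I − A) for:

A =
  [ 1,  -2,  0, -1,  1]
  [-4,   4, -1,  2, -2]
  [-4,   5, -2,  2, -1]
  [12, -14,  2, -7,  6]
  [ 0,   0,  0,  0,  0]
x^5 + 4*x^4 + 6*x^3 + 4*x^2 + x

Expanding det(x·I − A) (e.g. by cofactor expansion or by noting that A is similar to its Jordan form J, which has the same characteristic polynomial as A) gives
  χ_A(x) = x^5 + 4*x^4 + 6*x^3 + 4*x^2 + x
which factors as x*(x + 1)^4. The eigenvalues (with algebraic multiplicities) are λ = -1 with multiplicity 4, λ = 0 with multiplicity 1.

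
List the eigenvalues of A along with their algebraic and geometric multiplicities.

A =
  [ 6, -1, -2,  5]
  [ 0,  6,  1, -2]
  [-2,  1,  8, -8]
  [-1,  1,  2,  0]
λ = 5: alg = 4, geom = 2

Step 1 — factor the characteristic polynomial to read off the algebraic multiplicities:
  χ_A(x) = (x - 5)^4

Step 2 — compute geometric multiplicities via the rank-nullity identity g(λ) = n − rank(A − λI):
  rank(A − (5)·I) = 2, so dim ker(A − (5)·I) = n − 2 = 2

Summary:
  λ = 5: algebraic multiplicity = 4, geometric multiplicity = 2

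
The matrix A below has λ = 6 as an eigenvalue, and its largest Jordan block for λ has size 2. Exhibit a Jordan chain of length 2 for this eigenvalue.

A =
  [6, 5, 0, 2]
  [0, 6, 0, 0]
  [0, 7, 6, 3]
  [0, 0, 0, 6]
A Jordan chain for λ = 6 of length 2:
v_1 = (5, 0, 7, 0)ᵀ
v_2 = (0, 1, 0, 0)ᵀ

Let N = A − (6)·I. We want v_2 with N^2 v_2 = 0 but N^1 v_2 ≠ 0; then v_{j-1} := N · v_j for j = 2, …, 2.

Pick v_2 = (0, 1, 0, 0)ᵀ.
Then v_1 = N · v_2 = (5, 0, 7, 0)ᵀ.

Sanity check: (A − (6)·I) v_1 = (0, 0, 0, 0)ᵀ = 0. ✓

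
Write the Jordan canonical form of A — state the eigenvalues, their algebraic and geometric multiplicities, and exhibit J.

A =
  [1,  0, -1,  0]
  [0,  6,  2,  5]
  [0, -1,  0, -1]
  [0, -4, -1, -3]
J_3(1) ⊕ J_1(1)

The characteristic polynomial is
  det(x·I − A) = x^4 - 4*x^3 + 6*x^2 - 4*x + 1 = (x - 1)^4

Eigenvalues and multiplicities (the geometric multiplicity of λ is n − rank(A − λI), which equals the number of Jordan blocks for λ):
  λ = 1: algebraic multiplicity = 4, geometric multiplicity = 2

Determining the block sizes for each eigenvalue:
  λ = 1: with am = 4 and gm = 2, the partition is not yet determined (e.g. several partitions of 4 into 2 parts exist). Let N = A − (1)·I. Computing rank(N^1) = 2, rank(N^2) = 1, rank(N^3) = 0; the number of blocks of size ≥ j is rank(N^{j−1}) − rank(N^j), giving [2, 1, 1]. So we have 1 block(s) of size 3, 1 block(s) of size 1 → block sizes [3, 1]

Assembling the blocks gives a Jordan form
J =
  [1, 1, 0, 0]
  [0, 1, 1, 0]
  [0, 0, 1, 0]
  [0, 0, 0, 1]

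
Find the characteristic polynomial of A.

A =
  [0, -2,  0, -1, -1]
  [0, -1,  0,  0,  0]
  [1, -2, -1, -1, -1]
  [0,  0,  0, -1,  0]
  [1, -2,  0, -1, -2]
x^5 + 5*x^4 + 10*x^3 + 10*x^2 + 5*x + 1

Expanding det(x·I − A) (e.g. by cofactor expansion or by noting that A is similar to its Jordan form J, which has the same characteristic polynomial as A) gives
  χ_A(x) = x^5 + 5*x^4 + 10*x^3 + 10*x^2 + 5*x + 1
which factors as (x + 1)^5. The eigenvalues (with algebraic multiplicities) are λ = -1 with multiplicity 5.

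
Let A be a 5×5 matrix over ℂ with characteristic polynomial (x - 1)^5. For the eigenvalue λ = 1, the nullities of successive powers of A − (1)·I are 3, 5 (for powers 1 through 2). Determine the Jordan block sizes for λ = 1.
Block sizes for λ = 1: [2, 2, 1]

From the dimensions of kernels of powers, the number of Jordan blocks of size at least j is d_j − d_{j−1} where d_j = dim ker(N^j) (with d_0 = 0). Computing the differences gives [3, 2].
The number of blocks of size exactly k is (#blocks of size ≥ k) − (#blocks of size ≥ k + 1), so the partition is: 1 block(s) of size 1, 2 block(s) of size 2.
In nonincreasing order the block sizes are [2, 2, 1].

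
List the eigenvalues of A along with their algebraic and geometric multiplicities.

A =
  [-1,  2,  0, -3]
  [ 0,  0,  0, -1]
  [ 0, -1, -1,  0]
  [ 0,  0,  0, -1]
λ = -1: alg = 3, geom = 2; λ = 0: alg = 1, geom = 1

Step 1 — factor the characteristic polynomial to read off the algebraic multiplicities:
  χ_A(x) = x*(x + 1)^3

Step 2 — compute geometric multiplicities via the rank-nullity identity g(λ) = n − rank(A − λI):
  rank(A − (-1)·I) = 2, so dim ker(A − (-1)·I) = n − 2 = 2
  rank(A − (0)·I) = 3, so dim ker(A − (0)·I) = n − 3 = 1

Summary:
  λ = -1: algebraic multiplicity = 3, geometric multiplicity = 2
  λ = 0: algebraic multiplicity = 1, geometric multiplicity = 1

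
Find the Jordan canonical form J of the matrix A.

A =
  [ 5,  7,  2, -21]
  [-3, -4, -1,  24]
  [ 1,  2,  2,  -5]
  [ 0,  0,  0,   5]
J_3(1) ⊕ J_1(5)

The characteristic polynomial is
  det(x·I − A) = x^4 - 8*x^3 + 18*x^2 - 16*x + 5 = (x - 5)*(x - 1)^3

Eigenvalues and multiplicities (the geometric multiplicity of λ is n − rank(A − λI), which equals the number of Jordan blocks for λ):
  λ = 1: algebraic multiplicity = 3, geometric multiplicity = 1
  λ = 5: algebraic multiplicity = 1, geometric multiplicity = 1

Determining the block sizes for each eigenvalue:
  λ = 1: one block (gm = 1), so the single block has size am = 3 → block sizes [3]
  λ = 5: one block (gm = 1), so the single block has size am = 1 → block sizes [1]

Assembling the blocks gives a Jordan form
J =
  [1, 1, 0, 0]
  [0, 1, 1, 0]
  [0, 0, 1, 0]
  [0, 0, 0, 5]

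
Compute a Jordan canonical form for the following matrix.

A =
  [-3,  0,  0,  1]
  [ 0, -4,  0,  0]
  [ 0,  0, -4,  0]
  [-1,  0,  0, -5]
J_2(-4) ⊕ J_1(-4) ⊕ J_1(-4)

The characteristic polynomial is
  det(x·I − A) = x^4 + 16*x^3 + 96*x^2 + 256*x + 256 = (x + 4)^4

Eigenvalues and multiplicities (the geometric multiplicity of λ is n − rank(A − λI), which equals the number of Jordan blocks for λ):
  λ = -4: algebraic multiplicity = 4, geometric multiplicity = 3

Determining the block sizes for each eigenvalue:
  λ = -4: 3 blocks summing to 4 forces exactly one block of size 2 and the rest size 1 → block sizes [2, 1, 1]

Assembling the blocks gives a Jordan form
J =
  [-4,  1,  0,  0]
  [ 0, -4,  0,  0]
  [ 0,  0, -4,  0]
  [ 0,  0,  0, -4]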